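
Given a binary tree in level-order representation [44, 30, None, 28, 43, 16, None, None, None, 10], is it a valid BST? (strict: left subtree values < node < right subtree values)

Level-order array: [44, 30, None, 28, 43, 16, None, None, None, 10]
Validate using subtree bounds (lo, hi): at each node, require lo < value < hi,
then recurse left with hi=value and right with lo=value.
Preorder trace (stopping at first violation):
  at node 44 with bounds (-inf, +inf): OK
  at node 30 with bounds (-inf, 44): OK
  at node 28 with bounds (-inf, 30): OK
  at node 16 with bounds (-inf, 28): OK
  at node 10 with bounds (-inf, 16): OK
  at node 43 with bounds (30, 44): OK
No violation found at any node.
Result: Valid BST


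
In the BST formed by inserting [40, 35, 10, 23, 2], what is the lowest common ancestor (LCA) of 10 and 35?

Tree insertion order: [40, 35, 10, 23, 2]
Tree (level-order array): [40, 35, None, 10, None, 2, 23]
In a BST, the LCA of p=10, q=35 is the first node v on the
root-to-leaf path with p <= v <= q (go left if both < v, right if both > v).
Walk from root:
  at 40: both 10 and 35 < 40, go left
  at 35: 10 <= 35 <= 35, this is the LCA
LCA = 35


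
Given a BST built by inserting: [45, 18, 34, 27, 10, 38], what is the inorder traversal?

Tree insertion order: [45, 18, 34, 27, 10, 38]
Tree (level-order array): [45, 18, None, 10, 34, None, None, 27, 38]
Inorder traversal: [10, 18, 27, 34, 38, 45]


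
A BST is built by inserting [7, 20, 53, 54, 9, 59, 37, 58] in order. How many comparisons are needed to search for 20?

Search path for 20: 7 -> 20
Found: True
Comparisons: 2


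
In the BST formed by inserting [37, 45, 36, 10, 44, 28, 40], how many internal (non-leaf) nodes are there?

Tree built from: [37, 45, 36, 10, 44, 28, 40]
Tree (level-order array): [37, 36, 45, 10, None, 44, None, None, 28, 40]
Rule: An internal node has at least one child.
Per-node child counts:
  node 37: 2 child(ren)
  node 36: 1 child(ren)
  node 10: 1 child(ren)
  node 28: 0 child(ren)
  node 45: 1 child(ren)
  node 44: 1 child(ren)
  node 40: 0 child(ren)
Matching nodes: [37, 36, 10, 45, 44]
Count of internal (non-leaf) nodes: 5


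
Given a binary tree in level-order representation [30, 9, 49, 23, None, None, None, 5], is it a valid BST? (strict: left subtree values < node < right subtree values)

Level-order array: [30, 9, 49, 23, None, None, None, 5]
Validate using subtree bounds (lo, hi): at each node, require lo < value < hi,
then recurse left with hi=value and right with lo=value.
Preorder trace (stopping at first violation):
  at node 30 with bounds (-inf, +inf): OK
  at node 9 with bounds (-inf, 30): OK
  at node 23 with bounds (-inf, 9): VIOLATION
Node 23 violates its bound: not (-inf < 23 < 9).
Result: Not a valid BST


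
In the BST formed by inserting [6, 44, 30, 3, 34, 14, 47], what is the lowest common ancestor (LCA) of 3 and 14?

Tree insertion order: [6, 44, 30, 3, 34, 14, 47]
Tree (level-order array): [6, 3, 44, None, None, 30, 47, 14, 34]
In a BST, the LCA of p=3, q=14 is the first node v on the
root-to-leaf path with p <= v <= q (go left if both < v, right if both > v).
Walk from root:
  at 6: 3 <= 6 <= 14, this is the LCA
LCA = 6


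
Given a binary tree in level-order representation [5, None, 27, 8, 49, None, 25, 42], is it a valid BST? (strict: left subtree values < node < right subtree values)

Level-order array: [5, None, 27, 8, 49, None, 25, 42]
Validate using subtree bounds (lo, hi): at each node, require lo < value < hi,
then recurse left with hi=value and right with lo=value.
Preorder trace (stopping at first violation):
  at node 5 with bounds (-inf, +inf): OK
  at node 27 with bounds (5, +inf): OK
  at node 8 with bounds (5, 27): OK
  at node 25 with bounds (8, 27): OK
  at node 49 with bounds (27, +inf): OK
  at node 42 with bounds (27, 49): OK
No violation found at any node.
Result: Valid BST


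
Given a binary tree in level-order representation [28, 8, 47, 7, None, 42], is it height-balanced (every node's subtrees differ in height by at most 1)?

Tree (level-order array): [28, 8, 47, 7, None, 42]
Definition: a tree is height-balanced if, at every node, |h(left) - h(right)| <= 1 (empty subtree has height -1).
Bottom-up per-node check:
  node 7: h_left=-1, h_right=-1, diff=0 [OK], height=0
  node 8: h_left=0, h_right=-1, diff=1 [OK], height=1
  node 42: h_left=-1, h_right=-1, diff=0 [OK], height=0
  node 47: h_left=0, h_right=-1, diff=1 [OK], height=1
  node 28: h_left=1, h_right=1, diff=0 [OK], height=2
All nodes satisfy the balance condition.
Result: Balanced


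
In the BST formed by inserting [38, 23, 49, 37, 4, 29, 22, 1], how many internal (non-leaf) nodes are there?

Tree built from: [38, 23, 49, 37, 4, 29, 22, 1]
Tree (level-order array): [38, 23, 49, 4, 37, None, None, 1, 22, 29]
Rule: An internal node has at least one child.
Per-node child counts:
  node 38: 2 child(ren)
  node 23: 2 child(ren)
  node 4: 2 child(ren)
  node 1: 0 child(ren)
  node 22: 0 child(ren)
  node 37: 1 child(ren)
  node 29: 0 child(ren)
  node 49: 0 child(ren)
Matching nodes: [38, 23, 4, 37]
Count of internal (non-leaf) nodes: 4


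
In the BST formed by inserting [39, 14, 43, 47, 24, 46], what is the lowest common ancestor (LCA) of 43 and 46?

Tree insertion order: [39, 14, 43, 47, 24, 46]
Tree (level-order array): [39, 14, 43, None, 24, None, 47, None, None, 46]
In a BST, the LCA of p=43, q=46 is the first node v on the
root-to-leaf path with p <= v <= q (go left if both < v, right if both > v).
Walk from root:
  at 39: both 43 and 46 > 39, go right
  at 43: 43 <= 43 <= 46, this is the LCA
LCA = 43


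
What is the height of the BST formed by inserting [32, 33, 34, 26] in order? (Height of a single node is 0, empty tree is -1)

Insertion order: [32, 33, 34, 26]
Tree (level-order array): [32, 26, 33, None, None, None, 34]
Compute height bottom-up (empty subtree = -1):
  height(26) = 1 + max(-1, -1) = 0
  height(34) = 1 + max(-1, -1) = 0
  height(33) = 1 + max(-1, 0) = 1
  height(32) = 1 + max(0, 1) = 2
Height = 2


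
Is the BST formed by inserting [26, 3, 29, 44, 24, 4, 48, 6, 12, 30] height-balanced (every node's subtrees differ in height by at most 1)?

Tree (level-order array): [26, 3, 29, None, 24, None, 44, 4, None, 30, 48, None, 6, None, None, None, None, None, 12]
Definition: a tree is height-balanced if, at every node, |h(left) - h(right)| <= 1 (empty subtree has height -1).
Bottom-up per-node check:
  node 12: h_left=-1, h_right=-1, diff=0 [OK], height=0
  node 6: h_left=-1, h_right=0, diff=1 [OK], height=1
  node 4: h_left=-1, h_right=1, diff=2 [FAIL (|-1-1|=2 > 1)], height=2
  node 24: h_left=2, h_right=-1, diff=3 [FAIL (|2--1|=3 > 1)], height=3
  node 3: h_left=-1, h_right=3, diff=4 [FAIL (|-1-3|=4 > 1)], height=4
  node 30: h_left=-1, h_right=-1, diff=0 [OK], height=0
  node 48: h_left=-1, h_right=-1, diff=0 [OK], height=0
  node 44: h_left=0, h_right=0, diff=0 [OK], height=1
  node 29: h_left=-1, h_right=1, diff=2 [FAIL (|-1-1|=2 > 1)], height=2
  node 26: h_left=4, h_right=2, diff=2 [FAIL (|4-2|=2 > 1)], height=5
Node 4 violates the condition: |-1 - 1| = 2 > 1.
Result: Not balanced


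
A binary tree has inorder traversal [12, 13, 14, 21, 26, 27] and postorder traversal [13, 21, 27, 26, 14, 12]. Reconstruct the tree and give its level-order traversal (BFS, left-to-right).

Inorder:   [12, 13, 14, 21, 26, 27]
Postorder: [13, 21, 27, 26, 14, 12]
Algorithm: postorder visits root last, so walk postorder right-to-left;
each value is the root of the current inorder slice — split it at that
value, recurse on the right subtree first, then the left.
Recursive splits:
  root=12; inorder splits into left=[], right=[13, 14, 21, 26, 27]
  root=14; inorder splits into left=[13], right=[21, 26, 27]
  root=26; inorder splits into left=[21], right=[27]
  root=27; inorder splits into left=[], right=[]
  root=21; inorder splits into left=[], right=[]
  root=13; inorder splits into left=[], right=[]
Reconstructed level-order: [12, 14, 13, 26, 21, 27]


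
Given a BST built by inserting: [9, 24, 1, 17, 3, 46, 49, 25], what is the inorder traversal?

Tree insertion order: [9, 24, 1, 17, 3, 46, 49, 25]
Tree (level-order array): [9, 1, 24, None, 3, 17, 46, None, None, None, None, 25, 49]
Inorder traversal: [1, 3, 9, 17, 24, 25, 46, 49]


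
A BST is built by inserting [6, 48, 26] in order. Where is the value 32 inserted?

Starting tree (level order): [6, None, 48, 26]
Insertion path: 6 -> 48 -> 26
Result: insert 32 as right child of 26
Final tree (level order): [6, None, 48, 26, None, None, 32]


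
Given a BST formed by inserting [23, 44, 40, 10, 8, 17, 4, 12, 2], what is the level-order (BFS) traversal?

Tree insertion order: [23, 44, 40, 10, 8, 17, 4, 12, 2]
Tree (level-order array): [23, 10, 44, 8, 17, 40, None, 4, None, 12, None, None, None, 2]
BFS from the root, enqueuing left then right child of each popped node:
  queue [23] -> pop 23, enqueue [10, 44], visited so far: [23]
  queue [10, 44] -> pop 10, enqueue [8, 17], visited so far: [23, 10]
  queue [44, 8, 17] -> pop 44, enqueue [40], visited so far: [23, 10, 44]
  queue [8, 17, 40] -> pop 8, enqueue [4], visited so far: [23, 10, 44, 8]
  queue [17, 40, 4] -> pop 17, enqueue [12], visited so far: [23, 10, 44, 8, 17]
  queue [40, 4, 12] -> pop 40, enqueue [none], visited so far: [23, 10, 44, 8, 17, 40]
  queue [4, 12] -> pop 4, enqueue [2], visited so far: [23, 10, 44, 8, 17, 40, 4]
  queue [12, 2] -> pop 12, enqueue [none], visited so far: [23, 10, 44, 8, 17, 40, 4, 12]
  queue [2] -> pop 2, enqueue [none], visited so far: [23, 10, 44, 8, 17, 40, 4, 12, 2]
Result: [23, 10, 44, 8, 17, 40, 4, 12, 2]


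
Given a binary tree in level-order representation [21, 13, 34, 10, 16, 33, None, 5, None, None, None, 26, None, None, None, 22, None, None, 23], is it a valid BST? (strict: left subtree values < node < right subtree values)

Level-order array: [21, 13, 34, 10, 16, 33, None, 5, None, None, None, 26, None, None, None, 22, None, None, 23]
Validate using subtree bounds (lo, hi): at each node, require lo < value < hi,
then recurse left with hi=value and right with lo=value.
Preorder trace (stopping at first violation):
  at node 21 with bounds (-inf, +inf): OK
  at node 13 with bounds (-inf, 21): OK
  at node 10 with bounds (-inf, 13): OK
  at node 5 with bounds (-inf, 10): OK
  at node 16 with bounds (13, 21): OK
  at node 34 with bounds (21, +inf): OK
  at node 33 with bounds (21, 34): OK
  at node 26 with bounds (21, 33): OK
  at node 22 with bounds (21, 26): OK
  at node 23 with bounds (22, 26): OK
No violation found at any node.
Result: Valid BST


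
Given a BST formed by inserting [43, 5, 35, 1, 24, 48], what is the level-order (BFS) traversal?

Tree insertion order: [43, 5, 35, 1, 24, 48]
Tree (level-order array): [43, 5, 48, 1, 35, None, None, None, None, 24]
BFS from the root, enqueuing left then right child of each popped node:
  queue [43] -> pop 43, enqueue [5, 48], visited so far: [43]
  queue [5, 48] -> pop 5, enqueue [1, 35], visited so far: [43, 5]
  queue [48, 1, 35] -> pop 48, enqueue [none], visited so far: [43, 5, 48]
  queue [1, 35] -> pop 1, enqueue [none], visited so far: [43, 5, 48, 1]
  queue [35] -> pop 35, enqueue [24], visited so far: [43, 5, 48, 1, 35]
  queue [24] -> pop 24, enqueue [none], visited so far: [43, 5, 48, 1, 35, 24]
Result: [43, 5, 48, 1, 35, 24]


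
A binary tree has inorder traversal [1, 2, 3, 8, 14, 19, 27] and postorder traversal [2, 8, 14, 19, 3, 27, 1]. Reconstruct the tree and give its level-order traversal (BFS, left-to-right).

Inorder:   [1, 2, 3, 8, 14, 19, 27]
Postorder: [2, 8, 14, 19, 3, 27, 1]
Algorithm: postorder visits root last, so walk postorder right-to-left;
each value is the root of the current inorder slice — split it at that
value, recurse on the right subtree first, then the left.
Recursive splits:
  root=1; inorder splits into left=[], right=[2, 3, 8, 14, 19, 27]
  root=27; inorder splits into left=[2, 3, 8, 14, 19], right=[]
  root=3; inorder splits into left=[2], right=[8, 14, 19]
  root=19; inorder splits into left=[8, 14], right=[]
  root=14; inorder splits into left=[8], right=[]
  root=8; inorder splits into left=[], right=[]
  root=2; inorder splits into left=[], right=[]
Reconstructed level-order: [1, 27, 3, 2, 19, 14, 8]


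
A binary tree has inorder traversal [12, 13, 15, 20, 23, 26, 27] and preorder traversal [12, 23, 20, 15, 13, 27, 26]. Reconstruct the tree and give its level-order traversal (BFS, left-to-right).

Inorder:  [12, 13, 15, 20, 23, 26, 27]
Preorder: [12, 23, 20, 15, 13, 27, 26]
Algorithm: preorder visits root first, so consume preorder in order;
for each root, split the current inorder slice at that value into
left-subtree inorder and right-subtree inorder, then recurse.
Recursive splits:
  root=12; inorder splits into left=[], right=[13, 15, 20, 23, 26, 27]
  root=23; inorder splits into left=[13, 15, 20], right=[26, 27]
  root=20; inorder splits into left=[13, 15], right=[]
  root=15; inorder splits into left=[13], right=[]
  root=13; inorder splits into left=[], right=[]
  root=27; inorder splits into left=[26], right=[]
  root=26; inorder splits into left=[], right=[]
Reconstructed level-order: [12, 23, 20, 27, 15, 26, 13]


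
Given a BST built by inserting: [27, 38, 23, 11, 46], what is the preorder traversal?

Tree insertion order: [27, 38, 23, 11, 46]
Tree (level-order array): [27, 23, 38, 11, None, None, 46]
Preorder traversal: [27, 23, 11, 38, 46]


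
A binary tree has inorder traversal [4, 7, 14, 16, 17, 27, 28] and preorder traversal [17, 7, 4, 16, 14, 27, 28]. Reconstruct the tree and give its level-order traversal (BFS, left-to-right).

Inorder:  [4, 7, 14, 16, 17, 27, 28]
Preorder: [17, 7, 4, 16, 14, 27, 28]
Algorithm: preorder visits root first, so consume preorder in order;
for each root, split the current inorder slice at that value into
left-subtree inorder and right-subtree inorder, then recurse.
Recursive splits:
  root=17; inorder splits into left=[4, 7, 14, 16], right=[27, 28]
  root=7; inorder splits into left=[4], right=[14, 16]
  root=4; inorder splits into left=[], right=[]
  root=16; inorder splits into left=[14], right=[]
  root=14; inorder splits into left=[], right=[]
  root=27; inorder splits into left=[], right=[28]
  root=28; inorder splits into left=[], right=[]
Reconstructed level-order: [17, 7, 27, 4, 16, 28, 14]


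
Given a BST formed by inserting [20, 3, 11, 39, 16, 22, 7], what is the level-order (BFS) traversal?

Tree insertion order: [20, 3, 11, 39, 16, 22, 7]
Tree (level-order array): [20, 3, 39, None, 11, 22, None, 7, 16]
BFS from the root, enqueuing left then right child of each popped node:
  queue [20] -> pop 20, enqueue [3, 39], visited so far: [20]
  queue [3, 39] -> pop 3, enqueue [11], visited so far: [20, 3]
  queue [39, 11] -> pop 39, enqueue [22], visited so far: [20, 3, 39]
  queue [11, 22] -> pop 11, enqueue [7, 16], visited so far: [20, 3, 39, 11]
  queue [22, 7, 16] -> pop 22, enqueue [none], visited so far: [20, 3, 39, 11, 22]
  queue [7, 16] -> pop 7, enqueue [none], visited so far: [20, 3, 39, 11, 22, 7]
  queue [16] -> pop 16, enqueue [none], visited so far: [20, 3, 39, 11, 22, 7, 16]
Result: [20, 3, 39, 11, 22, 7, 16]


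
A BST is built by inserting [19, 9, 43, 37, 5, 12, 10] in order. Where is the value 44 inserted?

Starting tree (level order): [19, 9, 43, 5, 12, 37, None, None, None, 10]
Insertion path: 19 -> 43
Result: insert 44 as right child of 43
Final tree (level order): [19, 9, 43, 5, 12, 37, 44, None, None, 10]


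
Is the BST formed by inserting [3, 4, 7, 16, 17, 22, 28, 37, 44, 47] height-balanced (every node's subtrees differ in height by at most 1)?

Tree (level-order array): [3, None, 4, None, 7, None, 16, None, 17, None, 22, None, 28, None, 37, None, 44, None, 47]
Definition: a tree is height-balanced if, at every node, |h(left) - h(right)| <= 1 (empty subtree has height -1).
Bottom-up per-node check:
  node 47: h_left=-1, h_right=-1, diff=0 [OK], height=0
  node 44: h_left=-1, h_right=0, diff=1 [OK], height=1
  node 37: h_left=-1, h_right=1, diff=2 [FAIL (|-1-1|=2 > 1)], height=2
  node 28: h_left=-1, h_right=2, diff=3 [FAIL (|-1-2|=3 > 1)], height=3
  node 22: h_left=-1, h_right=3, diff=4 [FAIL (|-1-3|=4 > 1)], height=4
  node 17: h_left=-1, h_right=4, diff=5 [FAIL (|-1-4|=5 > 1)], height=5
  node 16: h_left=-1, h_right=5, diff=6 [FAIL (|-1-5|=6 > 1)], height=6
  node 7: h_left=-1, h_right=6, diff=7 [FAIL (|-1-6|=7 > 1)], height=7
  node 4: h_left=-1, h_right=7, diff=8 [FAIL (|-1-7|=8 > 1)], height=8
  node 3: h_left=-1, h_right=8, diff=9 [FAIL (|-1-8|=9 > 1)], height=9
Node 37 violates the condition: |-1 - 1| = 2 > 1.
Result: Not balanced


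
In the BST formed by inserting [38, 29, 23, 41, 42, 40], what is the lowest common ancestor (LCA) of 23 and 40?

Tree insertion order: [38, 29, 23, 41, 42, 40]
Tree (level-order array): [38, 29, 41, 23, None, 40, 42]
In a BST, the LCA of p=23, q=40 is the first node v on the
root-to-leaf path with p <= v <= q (go left if both < v, right if both > v).
Walk from root:
  at 38: 23 <= 38 <= 40, this is the LCA
LCA = 38


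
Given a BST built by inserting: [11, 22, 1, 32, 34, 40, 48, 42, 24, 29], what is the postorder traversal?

Tree insertion order: [11, 22, 1, 32, 34, 40, 48, 42, 24, 29]
Tree (level-order array): [11, 1, 22, None, None, None, 32, 24, 34, None, 29, None, 40, None, None, None, 48, 42]
Postorder traversal: [1, 29, 24, 42, 48, 40, 34, 32, 22, 11]


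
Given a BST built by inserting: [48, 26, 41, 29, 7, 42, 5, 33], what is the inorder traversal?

Tree insertion order: [48, 26, 41, 29, 7, 42, 5, 33]
Tree (level-order array): [48, 26, None, 7, 41, 5, None, 29, 42, None, None, None, 33]
Inorder traversal: [5, 7, 26, 29, 33, 41, 42, 48]


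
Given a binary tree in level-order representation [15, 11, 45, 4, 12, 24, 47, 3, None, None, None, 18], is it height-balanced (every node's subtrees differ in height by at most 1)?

Tree (level-order array): [15, 11, 45, 4, 12, 24, 47, 3, None, None, None, 18]
Definition: a tree is height-balanced if, at every node, |h(left) - h(right)| <= 1 (empty subtree has height -1).
Bottom-up per-node check:
  node 3: h_left=-1, h_right=-1, diff=0 [OK], height=0
  node 4: h_left=0, h_right=-1, diff=1 [OK], height=1
  node 12: h_left=-1, h_right=-1, diff=0 [OK], height=0
  node 11: h_left=1, h_right=0, diff=1 [OK], height=2
  node 18: h_left=-1, h_right=-1, diff=0 [OK], height=0
  node 24: h_left=0, h_right=-1, diff=1 [OK], height=1
  node 47: h_left=-1, h_right=-1, diff=0 [OK], height=0
  node 45: h_left=1, h_right=0, diff=1 [OK], height=2
  node 15: h_left=2, h_right=2, diff=0 [OK], height=3
All nodes satisfy the balance condition.
Result: Balanced


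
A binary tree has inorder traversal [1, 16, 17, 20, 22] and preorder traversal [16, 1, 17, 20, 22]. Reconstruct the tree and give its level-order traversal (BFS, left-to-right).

Inorder:  [1, 16, 17, 20, 22]
Preorder: [16, 1, 17, 20, 22]
Algorithm: preorder visits root first, so consume preorder in order;
for each root, split the current inorder slice at that value into
left-subtree inorder and right-subtree inorder, then recurse.
Recursive splits:
  root=16; inorder splits into left=[1], right=[17, 20, 22]
  root=1; inorder splits into left=[], right=[]
  root=17; inorder splits into left=[], right=[20, 22]
  root=20; inorder splits into left=[], right=[22]
  root=22; inorder splits into left=[], right=[]
Reconstructed level-order: [16, 1, 17, 20, 22]


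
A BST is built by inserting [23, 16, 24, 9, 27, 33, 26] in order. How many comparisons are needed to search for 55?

Search path for 55: 23 -> 24 -> 27 -> 33
Found: False
Comparisons: 4


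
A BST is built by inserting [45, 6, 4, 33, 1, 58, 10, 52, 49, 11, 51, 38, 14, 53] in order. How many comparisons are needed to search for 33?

Search path for 33: 45 -> 6 -> 33
Found: True
Comparisons: 3


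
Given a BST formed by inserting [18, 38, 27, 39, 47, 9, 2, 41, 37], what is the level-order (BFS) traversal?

Tree insertion order: [18, 38, 27, 39, 47, 9, 2, 41, 37]
Tree (level-order array): [18, 9, 38, 2, None, 27, 39, None, None, None, 37, None, 47, None, None, 41]
BFS from the root, enqueuing left then right child of each popped node:
  queue [18] -> pop 18, enqueue [9, 38], visited so far: [18]
  queue [9, 38] -> pop 9, enqueue [2], visited so far: [18, 9]
  queue [38, 2] -> pop 38, enqueue [27, 39], visited so far: [18, 9, 38]
  queue [2, 27, 39] -> pop 2, enqueue [none], visited so far: [18, 9, 38, 2]
  queue [27, 39] -> pop 27, enqueue [37], visited so far: [18, 9, 38, 2, 27]
  queue [39, 37] -> pop 39, enqueue [47], visited so far: [18, 9, 38, 2, 27, 39]
  queue [37, 47] -> pop 37, enqueue [none], visited so far: [18, 9, 38, 2, 27, 39, 37]
  queue [47] -> pop 47, enqueue [41], visited so far: [18, 9, 38, 2, 27, 39, 37, 47]
  queue [41] -> pop 41, enqueue [none], visited so far: [18, 9, 38, 2, 27, 39, 37, 47, 41]
Result: [18, 9, 38, 2, 27, 39, 37, 47, 41]


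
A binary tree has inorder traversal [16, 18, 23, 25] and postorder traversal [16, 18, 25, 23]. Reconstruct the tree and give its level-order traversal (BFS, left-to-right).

Inorder:   [16, 18, 23, 25]
Postorder: [16, 18, 25, 23]
Algorithm: postorder visits root last, so walk postorder right-to-left;
each value is the root of the current inorder slice — split it at that
value, recurse on the right subtree first, then the left.
Recursive splits:
  root=23; inorder splits into left=[16, 18], right=[25]
  root=25; inorder splits into left=[], right=[]
  root=18; inorder splits into left=[16], right=[]
  root=16; inorder splits into left=[], right=[]
Reconstructed level-order: [23, 18, 25, 16]


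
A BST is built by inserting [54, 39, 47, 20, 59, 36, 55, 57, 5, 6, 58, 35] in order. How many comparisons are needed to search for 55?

Search path for 55: 54 -> 59 -> 55
Found: True
Comparisons: 3


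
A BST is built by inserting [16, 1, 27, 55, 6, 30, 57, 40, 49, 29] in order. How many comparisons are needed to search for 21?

Search path for 21: 16 -> 27
Found: False
Comparisons: 2


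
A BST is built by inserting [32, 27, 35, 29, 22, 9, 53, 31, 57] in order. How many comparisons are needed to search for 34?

Search path for 34: 32 -> 35
Found: False
Comparisons: 2


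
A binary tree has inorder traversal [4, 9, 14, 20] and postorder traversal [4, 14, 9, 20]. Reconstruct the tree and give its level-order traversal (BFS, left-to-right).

Inorder:   [4, 9, 14, 20]
Postorder: [4, 14, 9, 20]
Algorithm: postorder visits root last, so walk postorder right-to-left;
each value is the root of the current inorder slice — split it at that
value, recurse on the right subtree first, then the left.
Recursive splits:
  root=20; inorder splits into left=[4, 9, 14], right=[]
  root=9; inorder splits into left=[4], right=[14]
  root=14; inorder splits into left=[], right=[]
  root=4; inorder splits into left=[], right=[]
Reconstructed level-order: [20, 9, 4, 14]


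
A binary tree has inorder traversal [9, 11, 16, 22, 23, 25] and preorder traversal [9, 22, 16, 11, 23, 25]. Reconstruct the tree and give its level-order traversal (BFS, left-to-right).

Inorder:  [9, 11, 16, 22, 23, 25]
Preorder: [9, 22, 16, 11, 23, 25]
Algorithm: preorder visits root first, so consume preorder in order;
for each root, split the current inorder slice at that value into
left-subtree inorder and right-subtree inorder, then recurse.
Recursive splits:
  root=9; inorder splits into left=[], right=[11, 16, 22, 23, 25]
  root=22; inorder splits into left=[11, 16], right=[23, 25]
  root=16; inorder splits into left=[11], right=[]
  root=11; inorder splits into left=[], right=[]
  root=23; inorder splits into left=[], right=[25]
  root=25; inorder splits into left=[], right=[]
Reconstructed level-order: [9, 22, 16, 23, 11, 25]


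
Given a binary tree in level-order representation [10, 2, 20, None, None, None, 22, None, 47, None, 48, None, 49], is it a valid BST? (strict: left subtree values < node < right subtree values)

Level-order array: [10, 2, 20, None, None, None, 22, None, 47, None, 48, None, 49]
Validate using subtree bounds (lo, hi): at each node, require lo < value < hi,
then recurse left with hi=value and right with lo=value.
Preorder trace (stopping at first violation):
  at node 10 with bounds (-inf, +inf): OK
  at node 2 with bounds (-inf, 10): OK
  at node 20 with bounds (10, +inf): OK
  at node 22 with bounds (20, +inf): OK
  at node 47 with bounds (22, +inf): OK
  at node 48 with bounds (47, +inf): OK
  at node 49 with bounds (48, +inf): OK
No violation found at any node.
Result: Valid BST


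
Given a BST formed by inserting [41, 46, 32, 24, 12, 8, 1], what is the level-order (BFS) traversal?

Tree insertion order: [41, 46, 32, 24, 12, 8, 1]
Tree (level-order array): [41, 32, 46, 24, None, None, None, 12, None, 8, None, 1]
BFS from the root, enqueuing left then right child of each popped node:
  queue [41] -> pop 41, enqueue [32, 46], visited so far: [41]
  queue [32, 46] -> pop 32, enqueue [24], visited so far: [41, 32]
  queue [46, 24] -> pop 46, enqueue [none], visited so far: [41, 32, 46]
  queue [24] -> pop 24, enqueue [12], visited so far: [41, 32, 46, 24]
  queue [12] -> pop 12, enqueue [8], visited so far: [41, 32, 46, 24, 12]
  queue [8] -> pop 8, enqueue [1], visited so far: [41, 32, 46, 24, 12, 8]
  queue [1] -> pop 1, enqueue [none], visited so far: [41, 32, 46, 24, 12, 8, 1]
Result: [41, 32, 46, 24, 12, 8, 1]


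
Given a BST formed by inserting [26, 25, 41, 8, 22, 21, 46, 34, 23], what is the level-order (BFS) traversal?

Tree insertion order: [26, 25, 41, 8, 22, 21, 46, 34, 23]
Tree (level-order array): [26, 25, 41, 8, None, 34, 46, None, 22, None, None, None, None, 21, 23]
BFS from the root, enqueuing left then right child of each popped node:
  queue [26] -> pop 26, enqueue [25, 41], visited so far: [26]
  queue [25, 41] -> pop 25, enqueue [8], visited so far: [26, 25]
  queue [41, 8] -> pop 41, enqueue [34, 46], visited so far: [26, 25, 41]
  queue [8, 34, 46] -> pop 8, enqueue [22], visited so far: [26, 25, 41, 8]
  queue [34, 46, 22] -> pop 34, enqueue [none], visited so far: [26, 25, 41, 8, 34]
  queue [46, 22] -> pop 46, enqueue [none], visited so far: [26, 25, 41, 8, 34, 46]
  queue [22] -> pop 22, enqueue [21, 23], visited so far: [26, 25, 41, 8, 34, 46, 22]
  queue [21, 23] -> pop 21, enqueue [none], visited so far: [26, 25, 41, 8, 34, 46, 22, 21]
  queue [23] -> pop 23, enqueue [none], visited so far: [26, 25, 41, 8, 34, 46, 22, 21, 23]
Result: [26, 25, 41, 8, 34, 46, 22, 21, 23]


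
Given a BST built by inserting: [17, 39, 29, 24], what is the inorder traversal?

Tree insertion order: [17, 39, 29, 24]
Tree (level-order array): [17, None, 39, 29, None, 24]
Inorder traversal: [17, 24, 29, 39]


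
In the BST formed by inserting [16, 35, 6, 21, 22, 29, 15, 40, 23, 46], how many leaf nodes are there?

Tree built from: [16, 35, 6, 21, 22, 29, 15, 40, 23, 46]
Tree (level-order array): [16, 6, 35, None, 15, 21, 40, None, None, None, 22, None, 46, None, 29, None, None, 23]
Rule: A leaf has 0 children.
Per-node child counts:
  node 16: 2 child(ren)
  node 6: 1 child(ren)
  node 15: 0 child(ren)
  node 35: 2 child(ren)
  node 21: 1 child(ren)
  node 22: 1 child(ren)
  node 29: 1 child(ren)
  node 23: 0 child(ren)
  node 40: 1 child(ren)
  node 46: 0 child(ren)
Matching nodes: [15, 23, 46]
Count of leaf nodes: 3


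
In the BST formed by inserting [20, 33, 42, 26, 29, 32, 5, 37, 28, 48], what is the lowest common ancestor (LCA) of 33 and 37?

Tree insertion order: [20, 33, 42, 26, 29, 32, 5, 37, 28, 48]
Tree (level-order array): [20, 5, 33, None, None, 26, 42, None, 29, 37, 48, 28, 32]
In a BST, the LCA of p=33, q=37 is the first node v on the
root-to-leaf path with p <= v <= q (go left if both < v, right if both > v).
Walk from root:
  at 20: both 33 and 37 > 20, go right
  at 33: 33 <= 33 <= 37, this is the LCA
LCA = 33


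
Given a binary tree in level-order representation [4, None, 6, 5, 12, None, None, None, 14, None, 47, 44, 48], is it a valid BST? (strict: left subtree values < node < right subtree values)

Level-order array: [4, None, 6, 5, 12, None, None, None, 14, None, 47, 44, 48]
Validate using subtree bounds (lo, hi): at each node, require lo < value < hi,
then recurse left with hi=value and right with lo=value.
Preorder trace (stopping at first violation):
  at node 4 with bounds (-inf, +inf): OK
  at node 6 with bounds (4, +inf): OK
  at node 5 with bounds (4, 6): OK
  at node 12 with bounds (6, +inf): OK
  at node 14 with bounds (12, +inf): OK
  at node 47 with bounds (14, +inf): OK
  at node 44 with bounds (14, 47): OK
  at node 48 with bounds (47, +inf): OK
No violation found at any node.
Result: Valid BST


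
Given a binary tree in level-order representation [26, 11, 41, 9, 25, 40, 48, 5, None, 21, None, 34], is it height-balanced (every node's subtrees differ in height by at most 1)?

Tree (level-order array): [26, 11, 41, 9, 25, 40, 48, 5, None, 21, None, 34]
Definition: a tree is height-balanced if, at every node, |h(left) - h(right)| <= 1 (empty subtree has height -1).
Bottom-up per-node check:
  node 5: h_left=-1, h_right=-1, diff=0 [OK], height=0
  node 9: h_left=0, h_right=-1, diff=1 [OK], height=1
  node 21: h_left=-1, h_right=-1, diff=0 [OK], height=0
  node 25: h_left=0, h_right=-1, diff=1 [OK], height=1
  node 11: h_left=1, h_right=1, diff=0 [OK], height=2
  node 34: h_left=-1, h_right=-1, diff=0 [OK], height=0
  node 40: h_left=0, h_right=-1, diff=1 [OK], height=1
  node 48: h_left=-1, h_right=-1, diff=0 [OK], height=0
  node 41: h_left=1, h_right=0, diff=1 [OK], height=2
  node 26: h_left=2, h_right=2, diff=0 [OK], height=3
All nodes satisfy the balance condition.
Result: Balanced


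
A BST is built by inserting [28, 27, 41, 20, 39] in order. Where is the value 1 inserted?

Starting tree (level order): [28, 27, 41, 20, None, 39]
Insertion path: 28 -> 27 -> 20
Result: insert 1 as left child of 20
Final tree (level order): [28, 27, 41, 20, None, 39, None, 1]


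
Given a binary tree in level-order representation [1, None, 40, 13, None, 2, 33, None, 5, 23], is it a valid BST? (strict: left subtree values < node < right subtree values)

Level-order array: [1, None, 40, 13, None, 2, 33, None, 5, 23]
Validate using subtree bounds (lo, hi): at each node, require lo < value < hi,
then recurse left with hi=value and right with lo=value.
Preorder trace (stopping at first violation):
  at node 1 with bounds (-inf, +inf): OK
  at node 40 with bounds (1, +inf): OK
  at node 13 with bounds (1, 40): OK
  at node 2 with bounds (1, 13): OK
  at node 5 with bounds (2, 13): OK
  at node 33 with bounds (13, 40): OK
  at node 23 with bounds (13, 33): OK
No violation found at any node.
Result: Valid BST


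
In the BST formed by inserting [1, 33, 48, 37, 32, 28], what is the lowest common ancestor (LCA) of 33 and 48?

Tree insertion order: [1, 33, 48, 37, 32, 28]
Tree (level-order array): [1, None, 33, 32, 48, 28, None, 37]
In a BST, the LCA of p=33, q=48 is the first node v on the
root-to-leaf path with p <= v <= q (go left if both < v, right if both > v).
Walk from root:
  at 1: both 33 and 48 > 1, go right
  at 33: 33 <= 33 <= 48, this is the LCA
LCA = 33


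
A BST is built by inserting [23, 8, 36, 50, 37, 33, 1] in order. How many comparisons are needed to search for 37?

Search path for 37: 23 -> 36 -> 50 -> 37
Found: True
Comparisons: 4


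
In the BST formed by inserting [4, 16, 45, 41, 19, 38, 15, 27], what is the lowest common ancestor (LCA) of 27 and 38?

Tree insertion order: [4, 16, 45, 41, 19, 38, 15, 27]
Tree (level-order array): [4, None, 16, 15, 45, None, None, 41, None, 19, None, None, 38, 27]
In a BST, the LCA of p=27, q=38 is the first node v on the
root-to-leaf path with p <= v <= q (go left if both < v, right if both > v).
Walk from root:
  at 4: both 27 and 38 > 4, go right
  at 16: both 27 and 38 > 16, go right
  at 45: both 27 and 38 < 45, go left
  at 41: both 27 and 38 < 41, go left
  at 19: both 27 and 38 > 19, go right
  at 38: 27 <= 38 <= 38, this is the LCA
LCA = 38


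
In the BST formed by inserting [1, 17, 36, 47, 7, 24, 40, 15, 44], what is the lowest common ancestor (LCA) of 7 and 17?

Tree insertion order: [1, 17, 36, 47, 7, 24, 40, 15, 44]
Tree (level-order array): [1, None, 17, 7, 36, None, 15, 24, 47, None, None, None, None, 40, None, None, 44]
In a BST, the LCA of p=7, q=17 is the first node v on the
root-to-leaf path with p <= v <= q (go left if both < v, right if both > v).
Walk from root:
  at 1: both 7 and 17 > 1, go right
  at 17: 7 <= 17 <= 17, this is the LCA
LCA = 17


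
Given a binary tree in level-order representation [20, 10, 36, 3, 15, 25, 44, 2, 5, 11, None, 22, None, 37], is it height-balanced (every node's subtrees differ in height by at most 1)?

Tree (level-order array): [20, 10, 36, 3, 15, 25, 44, 2, 5, 11, None, 22, None, 37]
Definition: a tree is height-balanced if, at every node, |h(left) - h(right)| <= 1 (empty subtree has height -1).
Bottom-up per-node check:
  node 2: h_left=-1, h_right=-1, diff=0 [OK], height=0
  node 5: h_left=-1, h_right=-1, diff=0 [OK], height=0
  node 3: h_left=0, h_right=0, diff=0 [OK], height=1
  node 11: h_left=-1, h_right=-1, diff=0 [OK], height=0
  node 15: h_left=0, h_right=-1, diff=1 [OK], height=1
  node 10: h_left=1, h_right=1, diff=0 [OK], height=2
  node 22: h_left=-1, h_right=-1, diff=0 [OK], height=0
  node 25: h_left=0, h_right=-1, diff=1 [OK], height=1
  node 37: h_left=-1, h_right=-1, diff=0 [OK], height=0
  node 44: h_left=0, h_right=-1, diff=1 [OK], height=1
  node 36: h_left=1, h_right=1, diff=0 [OK], height=2
  node 20: h_left=2, h_right=2, diff=0 [OK], height=3
All nodes satisfy the balance condition.
Result: Balanced


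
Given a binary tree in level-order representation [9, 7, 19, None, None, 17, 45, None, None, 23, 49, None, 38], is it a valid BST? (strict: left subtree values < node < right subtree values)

Level-order array: [9, 7, 19, None, None, 17, 45, None, None, 23, 49, None, 38]
Validate using subtree bounds (lo, hi): at each node, require lo < value < hi,
then recurse left with hi=value and right with lo=value.
Preorder trace (stopping at first violation):
  at node 9 with bounds (-inf, +inf): OK
  at node 7 with bounds (-inf, 9): OK
  at node 19 with bounds (9, +inf): OK
  at node 17 with bounds (9, 19): OK
  at node 45 with bounds (19, +inf): OK
  at node 23 with bounds (19, 45): OK
  at node 38 with bounds (23, 45): OK
  at node 49 with bounds (45, +inf): OK
No violation found at any node.
Result: Valid BST


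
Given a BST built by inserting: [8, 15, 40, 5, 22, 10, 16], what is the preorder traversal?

Tree insertion order: [8, 15, 40, 5, 22, 10, 16]
Tree (level-order array): [8, 5, 15, None, None, 10, 40, None, None, 22, None, 16]
Preorder traversal: [8, 5, 15, 10, 40, 22, 16]


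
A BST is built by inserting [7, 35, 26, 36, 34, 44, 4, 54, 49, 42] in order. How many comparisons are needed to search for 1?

Search path for 1: 7 -> 4
Found: False
Comparisons: 2


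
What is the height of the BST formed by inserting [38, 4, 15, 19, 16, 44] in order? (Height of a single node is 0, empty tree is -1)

Insertion order: [38, 4, 15, 19, 16, 44]
Tree (level-order array): [38, 4, 44, None, 15, None, None, None, 19, 16]
Compute height bottom-up (empty subtree = -1):
  height(16) = 1 + max(-1, -1) = 0
  height(19) = 1 + max(0, -1) = 1
  height(15) = 1 + max(-1, 1) = 2
  height(4) = 1 + max(-1, 2) = 3
  height(44) = 1 + max(-1, -1) = 0
  height(38) = 1 + max(3, 0) = 4
Height = 4


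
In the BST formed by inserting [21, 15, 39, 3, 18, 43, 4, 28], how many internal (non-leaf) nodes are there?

Tree built from: [21, 15, 39, 3, 18, 43, 4, 28]
Tree (level-order array): [21, 15, 39, 3, 18, 28, 43, None, 4]
Rule: An internal node has at least one child.
Per-node child counts:
  node 21: 2 child(ren)
  node 15: 2 child(ren)
  node 3: 1 child(ren)
  node 4: 0 child(ren)
  node 18: 0 child(ren)
  node 39: 2 child(ren)
  node 28: 0 child(ren)
  node 43: 0 child(ren)
Matching nodes: [21, 15, 3, 39]
Count of internal (non-leaf) nodes: 4


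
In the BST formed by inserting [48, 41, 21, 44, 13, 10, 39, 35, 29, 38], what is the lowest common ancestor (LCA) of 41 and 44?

Tree insertion order: [48, 41, 21, 44, 13, 10, 39, 35, 29, 38]
Tree (level-order array): [48, 41, None, 21, 44, 13, 39, None, None, 10, None, 35, None, None, None, 29, 38]
In a BST, the LCA of p=41, q=44 is the first node v on the
root-to-leaf path with p <= v <= q (go left if both < v, right if both > v).
Walk from root:
  at 48: both 41 and 44 < 48, go left
  at 41: 41 <= 41 <= 44, this is the LCA
LCA = 41


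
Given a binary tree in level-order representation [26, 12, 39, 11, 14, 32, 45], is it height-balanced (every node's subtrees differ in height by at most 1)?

Tree (level-order array): [26, 12, 39, 11, 14, 32, 45]
Definition: a tree is height-balanced if, at every node, |h(left) - h(right)| <= 1 (empty subtree has height -1).
Bottom-up per-node check:
  node 11: h_left=-1, h_right=-1, diff=0 [OK], height=0
  node 14: h_left=-1, h_right=-1, diff=0 [OK], height=0
  node 12: h_left=0, h_right=0, diff=0 [OK], height=1
  node 32: h_left=-1, h_right=-1, diff=0 [OK], height=0
  node 45: h_left=-1, h_right=-1, diff=0 [OK], height=0
  node 39: h_left=0, h_right=0, diff=0 [OK], height=1
  node 26: h_left=1, h_right=1, diff=0 [OK], height=2
All nodes satisfy the balance condition.
Result: Balanced


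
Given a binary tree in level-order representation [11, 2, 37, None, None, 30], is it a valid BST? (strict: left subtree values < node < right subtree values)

Level-order array: [11, 2, 37, None, None, 30]
Validate using subtree bounds (lo, hi): at each node, require lo < value < hi,
then recurse left with hi=value and right with lo=value.
Preorder trace (stopping at first violation):
  at node 11 with bounds (-inf, +inf): OK
  at node 2 with bounds (-inf, 11): OK
  at node 37 with bounds (11, +inf): OK
  at node 30 with bounds (11, 37): OK
No violation found at any node.
Result: Valid BST


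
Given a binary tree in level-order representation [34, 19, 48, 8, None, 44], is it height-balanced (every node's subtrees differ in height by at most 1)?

Tree (level-order array): [34, 19, 48, 8, None, 44]
Definition: a tree is height-balanced if, at every node, |h(left) - h(right)| <= 1 (empty subtree has height -1).
Bottom-up per-node check:
  node 8: h_left=-1, h_right=-1, diff=0 [OK], height=0
  node 19: h_left=0, h_right=-1, diff=1 [OK], height=1
  node 44: h_left=-1, h_right=-1, diff=0 [OK], height=0
  node 48: h_left=0, h_right=-1, diff=1 [OK], height=1
  node 34: h_left=1, h_right=1, diff=0 [OK], height=2
All nodes satisfy the balance condition.
Result: Balanced


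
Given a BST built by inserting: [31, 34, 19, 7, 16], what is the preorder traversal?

Tree insertion order: [31, 34, 19, 7, 16]
Tree (level-order array): [31, 19, 34, 7, None, None, None, None, 16]
Preorder traversal: [31, 19, 7, 16, 34]


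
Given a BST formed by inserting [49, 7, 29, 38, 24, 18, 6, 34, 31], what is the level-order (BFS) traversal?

Tree insertion order: [49, 7, 29, 38, 24, 18, 6, 34, 31]
Tree (level-order array): [49, 7, None, 6, 29, None, None, 24, 38, 18, None, 34, None, None, None, 31]
BFS from the root, enqueuing left then right child of each popped node:
  queue [49] -> pop 49, enqueue [7], visited so far: [49]
  queue [7] -> pop 7, enqueue [6, 29], visited so far: [49, 7]
  queue [6, 29] -> pop 6, enqueue [none], visited so far: [49, 7, 6]
  queue [29] -> pop 29, enqueue [24, 38], visited so far: [49, 7, 6, 29]
  queue [24, 38] -> pop 24, enqueue [18], visited so far: [49, 7, 6, 29, 24]
  queue [38, 18] -> pop 38, enqueue [34], visited so far: [49, 7, 6, 29, 24, 38]
  queue [18, 34] -> pop 18, enqueue [none], visited so far: [49, 7, 6, 29, 24, 38, 18]
  queue [34] -> pop 34, enqueue [31], visited so far: [49, 7, 6, 29, 24, 38, 18, 34]
  queue [31] -> pop 31, enqueue [none], visited so far: [49, 7, 6, 29, 24, 38, 18, 34, 31]
Result: [49, 7, 6, 29, 24, 38, 18, 34, 31]


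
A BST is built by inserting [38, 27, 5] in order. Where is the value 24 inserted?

Starting tree (level order): [38, 27, None, 5]
Insertion path: 38 -> 27 -> 5
Result: insert 24 as right child of 5
Final tree (level order): [38, 27, None, 5, None, None, 24]
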